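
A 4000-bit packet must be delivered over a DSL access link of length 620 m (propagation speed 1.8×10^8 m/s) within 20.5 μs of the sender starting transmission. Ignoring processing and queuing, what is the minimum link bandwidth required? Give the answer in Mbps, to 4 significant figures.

Propagation delay = 620 / 180000000 = 3.44444 μs.
Transmission budget = 20.5 − 3.44444 = 17.0556 μs.
R ≥ L / t_tx = 4000 bits / 1.70556e-05 s = 234.5 Mbps.

234.5 Mbps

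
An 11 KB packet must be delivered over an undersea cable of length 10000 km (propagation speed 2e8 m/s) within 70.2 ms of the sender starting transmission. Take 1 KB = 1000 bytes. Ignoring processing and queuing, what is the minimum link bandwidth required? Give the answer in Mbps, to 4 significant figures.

L = 88000 bits.
Propagation delay = 10000000 / 200000000 = 50 ms.
Transmission budget = 70.2 − 50 = 20.2 ms.
R ≥ L / t_tx = 88000 bits / 0.0202 s = 4.356 Mbps.

4.356 Mbps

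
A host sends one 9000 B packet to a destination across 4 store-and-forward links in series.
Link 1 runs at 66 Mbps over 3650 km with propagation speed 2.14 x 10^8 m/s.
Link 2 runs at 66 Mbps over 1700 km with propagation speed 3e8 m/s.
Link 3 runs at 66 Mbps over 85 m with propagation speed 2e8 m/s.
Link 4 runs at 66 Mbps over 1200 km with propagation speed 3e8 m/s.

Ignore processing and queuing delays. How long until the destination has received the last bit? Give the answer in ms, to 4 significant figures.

31.09 ms

L = 9000 × 8 = 72000 bits.
Transmission delay per hop = L/R = 72000/66000000 = 1.09091 ms; 4 hops → 4.36364 ms.
Propagation delays (d/s per hop): 17.0561, 5.66667, 0.000425, 4 ms; sum = 26.7232 ms.
End-to-end = 31.09 ms.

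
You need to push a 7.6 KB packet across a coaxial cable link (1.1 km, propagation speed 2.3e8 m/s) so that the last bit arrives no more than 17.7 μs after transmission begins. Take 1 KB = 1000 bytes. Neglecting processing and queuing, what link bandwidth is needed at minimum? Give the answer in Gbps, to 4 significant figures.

4.707 Gbps

L = 60800 bits.
Propagation delay = 1100 / 2.3e+08 = 4.78261 μs.
Transmission budget = 17.7 − 4.78261 = 12.9174 μs.
R ≥ L / t_tx = 60800 bits / 1.29174e-05 s = 4.707 Gbps.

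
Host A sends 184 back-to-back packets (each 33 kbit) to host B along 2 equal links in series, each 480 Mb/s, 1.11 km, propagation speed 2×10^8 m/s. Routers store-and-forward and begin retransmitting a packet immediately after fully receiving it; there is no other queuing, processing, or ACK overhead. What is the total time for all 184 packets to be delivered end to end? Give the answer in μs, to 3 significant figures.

12700 μs

Per-hop transmission t_tx = L/R = 33000/480000000 = 68.75 μs.
Per-hop propagation t_prop = 1110/200000000 = 5.55 μs.
Pipeline fill: first packet needs 2·t_tx to clear all hops; remaining 183 packets each add one t_tx.
Total = (2+184-1)·t_tx + 2·t_prop = 185·68.75 + 2·5.55 = 12700 μs.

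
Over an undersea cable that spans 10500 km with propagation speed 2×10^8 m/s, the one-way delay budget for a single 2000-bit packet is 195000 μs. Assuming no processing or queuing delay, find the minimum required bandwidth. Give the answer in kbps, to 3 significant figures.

Propagation delay = 10500000 / 200000000 = 52500 μs.
Transmission budget = 195000 − 52500 = 142500 μs.
R ≥ L / t_tx = 2000 bits / 0.1425 s = 14.0 kbps.

14.0 kbps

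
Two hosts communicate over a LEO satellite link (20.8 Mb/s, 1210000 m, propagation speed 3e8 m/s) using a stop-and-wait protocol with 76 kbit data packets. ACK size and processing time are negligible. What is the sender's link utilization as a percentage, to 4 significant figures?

t_tx = L/R = 76000/20800000 = 0.00365385 s.
t_prop = 1210000/300000000 = 0.00403333 s; RTT = 0.00806667 s.
Cycle = t_tx + RTT = 0.0117205 s.
Utilization = t_tx / cycle = 0.00365385/0.0117205 = 31.17 %.

31.17 %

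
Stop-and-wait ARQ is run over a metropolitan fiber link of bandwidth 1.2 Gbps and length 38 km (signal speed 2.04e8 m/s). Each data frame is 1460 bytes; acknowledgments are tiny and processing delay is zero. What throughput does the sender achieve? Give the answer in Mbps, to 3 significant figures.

30.6 Mbps

t_tx = L/R = 11680/1200000000 = 9.73333e-06 s.
t_prop = 38000/204000000 = 0.000186275 s; RTT = 0.000372549 s.
Cycle = t_tx + RTT = 0.000382282 s.
Throughput = L / cycle = 11680 / 0.000382282 = 30.6 Mbps.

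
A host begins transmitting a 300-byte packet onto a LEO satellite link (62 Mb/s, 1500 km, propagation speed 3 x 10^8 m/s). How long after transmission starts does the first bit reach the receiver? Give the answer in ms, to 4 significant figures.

First bit experiences only propagation delay: d/s = 1500000/300000000 = 5.000 ms.

5.000 ms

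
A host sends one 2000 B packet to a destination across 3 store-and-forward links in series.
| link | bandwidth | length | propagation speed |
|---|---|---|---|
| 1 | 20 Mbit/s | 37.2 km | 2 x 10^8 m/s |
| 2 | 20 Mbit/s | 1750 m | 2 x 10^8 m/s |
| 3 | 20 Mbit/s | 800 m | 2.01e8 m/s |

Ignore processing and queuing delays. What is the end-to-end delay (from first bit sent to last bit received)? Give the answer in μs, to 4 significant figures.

2599 μs

L = 2000 × 8 = 16000 bits.
Transmission delay per hop = L/R = 16000/20000000 = 800 μs; 3 hops → 2400 μs.
Propagation delays (d/s per hop): 186, 8.75, 3.9801 μs; sum = 198.73 μs.
End-to-end = 2599 μs.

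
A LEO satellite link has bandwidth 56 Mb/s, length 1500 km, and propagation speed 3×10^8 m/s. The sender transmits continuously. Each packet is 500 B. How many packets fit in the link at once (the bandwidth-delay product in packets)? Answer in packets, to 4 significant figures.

70.00 packets

Propagation delay = 1500000 / 300000000 = 0.005 s.
BDP = R × t_prop = 56000000 × 0.005 = 280000 bits.
In packets of 4000 bits: 70.00 packets.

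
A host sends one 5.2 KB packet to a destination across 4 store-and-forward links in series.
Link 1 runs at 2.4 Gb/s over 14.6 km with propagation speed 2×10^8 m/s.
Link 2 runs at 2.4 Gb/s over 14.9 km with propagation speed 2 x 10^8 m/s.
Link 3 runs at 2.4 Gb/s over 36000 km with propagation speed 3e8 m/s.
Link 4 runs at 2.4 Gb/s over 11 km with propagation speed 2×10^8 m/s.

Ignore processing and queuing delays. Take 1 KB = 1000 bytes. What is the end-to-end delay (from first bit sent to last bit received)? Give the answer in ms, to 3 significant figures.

120 ms

L = 41600 bits.
Transmission delay per hop = L/R = 41600/2400000000 = 0.0173333 ms; 4 hops → 0.0693333 ms.
Propagation delays (d/s per hop): 0.073, 0.0745, 120, 0.055 ms; sum = 120.203 ms.
End-to-end = 120 ms.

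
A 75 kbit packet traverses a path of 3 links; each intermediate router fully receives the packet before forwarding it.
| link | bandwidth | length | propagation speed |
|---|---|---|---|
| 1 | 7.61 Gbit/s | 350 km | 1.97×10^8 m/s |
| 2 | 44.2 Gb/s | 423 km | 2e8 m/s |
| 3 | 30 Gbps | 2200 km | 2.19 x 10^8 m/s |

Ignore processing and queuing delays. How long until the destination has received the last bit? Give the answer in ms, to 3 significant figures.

14.0 ms

L = 75000 bits.
Transmission delays (L/R per hop): 0.00985545, 0.00169683, 0.0025 ms; sum = 0.0140523 ms.
Propagation delays (d/s per hop): 1.77665, 2.115, 10.0457 ms; sum = 13.9373 ms.
End-to-end = 14.0 ms.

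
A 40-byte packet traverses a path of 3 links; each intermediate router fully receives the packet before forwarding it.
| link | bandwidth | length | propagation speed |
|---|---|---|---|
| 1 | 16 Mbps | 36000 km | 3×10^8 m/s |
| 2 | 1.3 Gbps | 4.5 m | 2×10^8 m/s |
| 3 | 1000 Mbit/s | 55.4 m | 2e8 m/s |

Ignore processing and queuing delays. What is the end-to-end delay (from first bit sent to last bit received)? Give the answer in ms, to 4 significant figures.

120.0 ms

L = 40 × 8 = 320 bits.
Transmission delays (L/R per hop): 0.02, 0.000246154, 0.00032 ms; sum = 0.0205662 ms.
Propagation delays (d/s per hop): 120, 2.25e-05, 0.000277 ms; sum = 120 ms.
End-to-end = 120.0 ms.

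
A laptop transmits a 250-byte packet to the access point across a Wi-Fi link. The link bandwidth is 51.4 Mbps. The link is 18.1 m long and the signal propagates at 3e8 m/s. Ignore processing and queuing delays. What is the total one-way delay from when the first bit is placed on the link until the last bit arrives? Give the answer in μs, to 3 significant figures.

39.0 μs

L = 250 × 8 = 2000 bits.
Transmission delay = L/R = 2000 / 51400000 = 38.9105 μs.
Propagation delay = d/s = 18.1 m / 300000000 m/s = 0.0603333 μs.
Total = 39.0 μs.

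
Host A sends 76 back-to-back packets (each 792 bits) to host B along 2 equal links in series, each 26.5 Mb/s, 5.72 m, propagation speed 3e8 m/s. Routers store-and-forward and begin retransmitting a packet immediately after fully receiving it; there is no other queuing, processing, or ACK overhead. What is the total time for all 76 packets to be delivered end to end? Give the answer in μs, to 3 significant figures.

2300 μs

Per-hop transmission t_tx = L/R = 792/26500000 = 29.8868 μs.
Per-hop propagation t_prop = 5.72/300000000 = 0.0190667 μs.
Pipeline fill: first packet needs 2·t_tx to clear all hops; remaining 75 packets each add one t_tx.
Total = (2+76-1)·t_tx + 2·t_prop = 77·29.8868 + 2·0.0190667 = 2300 μs.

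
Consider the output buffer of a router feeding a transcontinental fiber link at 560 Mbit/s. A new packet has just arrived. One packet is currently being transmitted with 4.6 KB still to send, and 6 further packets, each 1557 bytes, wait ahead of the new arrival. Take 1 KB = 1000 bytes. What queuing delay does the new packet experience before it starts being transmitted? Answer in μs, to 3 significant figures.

Each queued packet: L/R = 12456/560000000 = 22.2429 μs.
6 queued → 133.457 μs.
Plus remaining 36800 bits of current packet: 65.7143 μs.
Queuing delay = 199 μs.

199 μs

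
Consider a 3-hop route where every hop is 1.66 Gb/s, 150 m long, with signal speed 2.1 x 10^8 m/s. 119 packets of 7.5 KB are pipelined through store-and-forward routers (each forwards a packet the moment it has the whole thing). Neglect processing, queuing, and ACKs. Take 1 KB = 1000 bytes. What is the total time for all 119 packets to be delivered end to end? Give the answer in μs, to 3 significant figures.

4380 μs

Per-hop transmission t_tx = L/R = 60000/1660000000 = 36.1446 μs.
Per-hop propagation t_prop = 150/210000000 = 0.714286 μs.
Pipeline fill: first packet needs 3·t_tx to clear all hops; remaining 118 packets each add one t_tx.
Total = (3+119-1)·t_tx + 3·t_prop = 121·36.1446 + 3·0.714286 = 4380 μs.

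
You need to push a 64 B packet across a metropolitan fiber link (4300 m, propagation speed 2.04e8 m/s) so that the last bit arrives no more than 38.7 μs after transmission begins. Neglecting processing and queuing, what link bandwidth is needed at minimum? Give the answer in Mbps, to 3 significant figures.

L = 512 bits.
Propagation delay = 4300 / 204000000 = 21.0784 μs.
Transmission budget = 38.7 − 21.0784 = 17.6216 μs.
R ≥ L / t_tx = 512 bits / 1.76216e-05 s = 29.1 Mbps.

29.1 Mbps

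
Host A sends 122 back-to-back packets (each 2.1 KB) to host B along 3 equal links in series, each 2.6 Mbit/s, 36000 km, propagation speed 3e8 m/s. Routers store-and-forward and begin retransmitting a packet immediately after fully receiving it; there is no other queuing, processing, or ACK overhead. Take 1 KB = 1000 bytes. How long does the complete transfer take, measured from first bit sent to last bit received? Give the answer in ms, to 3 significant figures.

Per-hop transmission t_tx = L/R = 16800/2600000 = 6.46154 ms.
Per-hop propagation t_prop = 36000000/300000000 = 120 ms.
Pipeline fill: first packet needs 3·t_tx to clear all hops; remaining 121 packets each add one t_tx.
Total = (3+122-1)·t_tx + 3·t_prop = 124·6.46154 + 3·120 = 1160 ms.

1160 ms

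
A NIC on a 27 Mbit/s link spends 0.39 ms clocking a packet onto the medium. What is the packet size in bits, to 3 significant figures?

10500 bits

L = R × t_tx = 27000000 b/s × 0.00039 s = 10530 bits.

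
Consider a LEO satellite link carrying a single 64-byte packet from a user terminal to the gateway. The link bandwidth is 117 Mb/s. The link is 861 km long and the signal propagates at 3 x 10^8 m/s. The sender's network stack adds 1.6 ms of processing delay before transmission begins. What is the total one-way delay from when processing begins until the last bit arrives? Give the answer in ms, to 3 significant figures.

4.47 ms

L = 64 × 8 = 512 bits.
Transmission delay = L/R = 512 / 117000000 = 0.00437607 ms.
Propagation delay = d/s = 861000 m / 300000000 m/s = 2.87 ms.
Plus processing delay 1.6 ms = 1.6 ms.
Total = 4.47 ms.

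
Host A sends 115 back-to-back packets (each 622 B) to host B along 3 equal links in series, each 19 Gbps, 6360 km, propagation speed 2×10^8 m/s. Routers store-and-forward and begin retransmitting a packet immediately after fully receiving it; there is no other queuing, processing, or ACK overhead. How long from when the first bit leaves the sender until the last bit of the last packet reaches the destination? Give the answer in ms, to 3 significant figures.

95.4 ms

Per-hop transmission t_tx = L/R = 4976/19000000000 = 0.000261895 ms.
Per-hop propagation t_prop = 6360000/200000000 = 31.8 ms.
Pipeline fill: first packet needs 3·t_tx to clear all hops; remaining 114 packets each add one t_tx.
Total = (3+115-1)·t_tx + 3·t_prop = 117·0.000261895 + 3·31.8 = 95.4 ms.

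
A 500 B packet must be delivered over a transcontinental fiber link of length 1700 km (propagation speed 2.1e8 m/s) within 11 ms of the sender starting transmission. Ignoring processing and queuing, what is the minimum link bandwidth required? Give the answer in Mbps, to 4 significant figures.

1.377 Mbps

L = 4000 bits.
Propagation delay = 1700000 / 210000000 = 8.09524 ms.
Transmission budget = 11 − 8.09524 = 2.90476 ms.
R ≥ L / t_tx = 4000 bits / 0.00290476 s = 1.377 Mbps.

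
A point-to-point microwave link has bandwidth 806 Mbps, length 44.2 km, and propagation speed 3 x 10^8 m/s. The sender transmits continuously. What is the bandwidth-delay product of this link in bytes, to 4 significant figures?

Propagation delay = 44200 / 300000000 = 0.000147333 s.
BDP = R × t_prop = 806000000 × 0.000147333 = 118751 bits.
In bytes: 118751/8 = 14840 bytes.

14840 bytes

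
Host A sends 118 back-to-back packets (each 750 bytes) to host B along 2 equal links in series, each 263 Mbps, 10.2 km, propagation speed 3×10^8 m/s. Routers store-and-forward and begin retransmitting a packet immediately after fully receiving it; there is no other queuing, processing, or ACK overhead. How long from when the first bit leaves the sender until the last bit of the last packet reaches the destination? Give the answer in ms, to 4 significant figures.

2.783 ms

Per-hop transmission t_tx = L/R = 6000/263000000 = 0.0228137 ms.
Per-hop propagation t_prop = 10200/300000000 = 0.034 ms.
Pipeline fill: first packet needs 2·t_tx to clear all hops; remaining 117 packets each add one t_tx.
Total = (2+118-1)·t_tx + 2·t_prop = 119·0.0228137 + 2·0.034 = 2.783 ms.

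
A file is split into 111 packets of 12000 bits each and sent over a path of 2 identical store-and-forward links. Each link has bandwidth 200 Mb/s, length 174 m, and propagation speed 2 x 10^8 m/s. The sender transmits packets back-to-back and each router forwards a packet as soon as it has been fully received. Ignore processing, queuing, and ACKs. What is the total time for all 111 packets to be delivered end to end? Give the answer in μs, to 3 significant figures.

Per-hop transmission t_tx = L/R = 12000/200000000 = 60 μs.
Per-hop propagation t_prop = 174/200000000 = 0.87 μs.
Pipeline fill: first packet needs 2·t_tx to clear all hops; remaining 110 packets each add one t_tx.
Total = (2+111-1)·t_tx + 2·t_prop = 112·60 + 2·0.87 = 6720 μs.

6720 μs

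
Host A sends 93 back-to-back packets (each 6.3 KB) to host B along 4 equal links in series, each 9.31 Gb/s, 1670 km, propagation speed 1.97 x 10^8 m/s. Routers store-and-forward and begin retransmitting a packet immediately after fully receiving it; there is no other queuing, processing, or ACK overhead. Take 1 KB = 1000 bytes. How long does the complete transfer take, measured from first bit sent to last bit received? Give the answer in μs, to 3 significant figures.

34400 μs

Per-hop transmission t_tx = L/R = 50400/9310000000 = 5.41353 μs.
Per-hop propagation t_prop = 1670000/197000000 = 8477.16 μs.
Pipeline fill: first packet needs 4·t_tx to clear all hops; remaining 92 packets each add one t_tx.
Total = (4+93-1)·t_tx + 4·t_prop = 96·5.41353 + 4·8477.16 = 34400 μs.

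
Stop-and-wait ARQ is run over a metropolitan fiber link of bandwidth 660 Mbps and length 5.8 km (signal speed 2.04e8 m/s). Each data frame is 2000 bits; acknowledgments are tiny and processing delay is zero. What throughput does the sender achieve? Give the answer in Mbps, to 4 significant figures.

33.39 Mbps

t_tx = L/R = 2000/660000000 = 3.0303e-06 s.
t_prop = 5800/204000000 = 2.84314e-05 s; RTT = 5.68627e-05 s.
Cycle = t_tx + RTT = 5.9893e-05 s.
Throughput = L / cycle = 2000 / 5.9893e-05 = 33.39 Mbps.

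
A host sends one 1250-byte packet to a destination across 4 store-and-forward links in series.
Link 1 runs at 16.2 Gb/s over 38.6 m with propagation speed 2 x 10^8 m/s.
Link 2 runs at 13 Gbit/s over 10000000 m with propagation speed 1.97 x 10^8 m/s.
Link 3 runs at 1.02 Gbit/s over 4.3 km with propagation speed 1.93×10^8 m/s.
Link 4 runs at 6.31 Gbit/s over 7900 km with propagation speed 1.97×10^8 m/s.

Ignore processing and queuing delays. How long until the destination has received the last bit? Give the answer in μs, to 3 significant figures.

90900 μs

L = 1250 × 8 = 10000 bits.
Transmission delays (L/R per hop): 0.617284, 0.769231, 9.80392, 1.58479 μs; sum = 12.7752 μs.
Propagation delays (d/s per hop): 0.193, 50761.4, 22.2798, 40101.5 μs; sum = 90885.4 μs.
End-to-end = 90900 μs.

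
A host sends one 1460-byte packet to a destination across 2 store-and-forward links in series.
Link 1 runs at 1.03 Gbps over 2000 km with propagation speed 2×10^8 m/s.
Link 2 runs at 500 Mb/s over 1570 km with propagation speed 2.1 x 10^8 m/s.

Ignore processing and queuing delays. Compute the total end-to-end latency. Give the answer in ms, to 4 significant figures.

L = 1460 × 8 = 11680 bits.
Transmission delays (L/R per hop): 0.0113398, 0.02336 ms; sum = 0.0346998 ms.
Propagation delays (d/s per hop): 10, 7.47619 ms; sum = 17.4762 ms.
End-to-end = 17.51 ms.

17.51 ms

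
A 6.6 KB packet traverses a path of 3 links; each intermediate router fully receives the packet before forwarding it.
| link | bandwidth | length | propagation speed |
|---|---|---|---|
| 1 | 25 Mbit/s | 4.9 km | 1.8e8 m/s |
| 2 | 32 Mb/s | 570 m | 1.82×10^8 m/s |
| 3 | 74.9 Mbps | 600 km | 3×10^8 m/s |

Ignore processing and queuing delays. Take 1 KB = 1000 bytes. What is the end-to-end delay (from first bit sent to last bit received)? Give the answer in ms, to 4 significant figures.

6.497 ms

L = 52800 bits.
Transmission delays (L/R per hop): 2.112, 1.65, 0.70494 ms; sum = 4.46694 ms.
Propagation delays (d/s per hop): 0.0272222, 0.00313187, 2 ms; sum = 2.03035 ms.
End-to-end = 6.497 ms.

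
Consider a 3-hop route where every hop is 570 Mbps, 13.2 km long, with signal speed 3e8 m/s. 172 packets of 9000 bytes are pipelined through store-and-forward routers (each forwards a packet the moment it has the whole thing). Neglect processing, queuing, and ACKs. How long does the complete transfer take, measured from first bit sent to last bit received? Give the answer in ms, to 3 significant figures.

Per-hop transmission t_tx = L/R = 72000/570000000 = 0.126316 ms.
Per-hop propagation t_prop = 13200/300000000 = 0.044 ms.
Pipeline fill: first packet needs 3·t_tx to clear all hops; remaining 171 packets each add one t_tx.
Total = (3+172-1)·t_tx + 3·t_prop = 174·0.126316 + 3·0.044 = 22.1 ms.

22.1 ms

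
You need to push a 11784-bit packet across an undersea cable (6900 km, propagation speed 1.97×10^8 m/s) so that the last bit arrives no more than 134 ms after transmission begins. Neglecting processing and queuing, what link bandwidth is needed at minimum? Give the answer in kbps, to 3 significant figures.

Propagation delay = 6900000 / 197000000 = 35.0254 ms.
Transmission budget = 134 − 35.0254 = 98.9746 ms.
R ≥ L / t_tx = 11784 bits / 0.0989746 s = 119 kbps.

119 kbps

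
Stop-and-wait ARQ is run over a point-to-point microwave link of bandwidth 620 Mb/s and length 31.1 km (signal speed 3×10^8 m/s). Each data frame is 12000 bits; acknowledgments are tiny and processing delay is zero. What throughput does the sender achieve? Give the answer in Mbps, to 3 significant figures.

t_tx = L/R = 12000/620000000 = 1.93548e-05 s.
t_prop = 31100/300000000 = 0.000103667 s; RTT = 0.000207333 s.
Cycle = t_tx + RTT = 0.000226688 s.
Throughput = L / cycle = 12000 / 0.000226688 = 52.9 Mbps.

52.9 Mbps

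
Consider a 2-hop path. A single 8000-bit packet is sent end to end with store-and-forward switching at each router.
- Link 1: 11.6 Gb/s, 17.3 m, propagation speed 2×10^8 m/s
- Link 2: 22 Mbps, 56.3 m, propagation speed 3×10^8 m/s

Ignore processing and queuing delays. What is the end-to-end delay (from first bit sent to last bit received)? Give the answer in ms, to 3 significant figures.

0.365 ms

Transmission delays (L/R per hop): 0.000689655, 0.363636 ms; sum = 0.364326 ms.
Propagation delays (d/s per hop): 8.65e-05, 0.000187667 ms; sum = 0.000274167 ms.
End-to-end = 0.365 ms.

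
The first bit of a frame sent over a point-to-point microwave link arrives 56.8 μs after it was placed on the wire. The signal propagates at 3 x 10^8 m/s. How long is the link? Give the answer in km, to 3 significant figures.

17.0 km

d = s × t_prop = 300000000 × 5.68e-05 = 17.0 km.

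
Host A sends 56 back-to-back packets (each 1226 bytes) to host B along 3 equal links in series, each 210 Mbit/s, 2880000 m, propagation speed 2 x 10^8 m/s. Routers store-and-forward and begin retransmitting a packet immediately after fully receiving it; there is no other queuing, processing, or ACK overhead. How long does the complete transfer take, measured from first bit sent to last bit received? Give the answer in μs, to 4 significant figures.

Per-hop transmission t_tx = L/R = 9808/210000000 = 46.7048 μs.
Per-hop propagation t_prop = 2880000/200000000 = 14400 μs.
Pipeline fill: first packet needs 3·t_tx to clear all hops; remaining 55 packets each add one t_tx.
Total = (3+56-1)·t_tx + 3·t_prop = 58·46.7048 + 3·14400 = 45910 μs.

45910 μs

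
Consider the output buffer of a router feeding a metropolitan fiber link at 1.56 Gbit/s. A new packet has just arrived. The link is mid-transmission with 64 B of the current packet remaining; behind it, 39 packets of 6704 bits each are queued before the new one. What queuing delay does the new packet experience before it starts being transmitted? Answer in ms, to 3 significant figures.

0.168 ms

Each queued packet: L/R = 6704/1560000000 = 0.00429744 ms.
39 queued → 0.1676 ms.
Plus remaining 512 bits of current packet: 0.000328205 ms.
Queuing delay = 0.168 ms.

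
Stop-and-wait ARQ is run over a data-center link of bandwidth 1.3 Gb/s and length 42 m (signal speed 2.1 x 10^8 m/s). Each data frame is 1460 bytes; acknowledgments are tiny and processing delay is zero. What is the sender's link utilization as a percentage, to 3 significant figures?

t_tx = L/R = 11680/1300000000 = 8.98462e-06 s.
t_prop = 42/210000000 = 2e-07 s; RTT = 4e-07 s.
Cycle = t_tx + RTT = 9.38462e-06 s.
Utilization = t_tx / cycle = 8.98462e-06/9.38462e-06 = 95.7 %.

95.7 %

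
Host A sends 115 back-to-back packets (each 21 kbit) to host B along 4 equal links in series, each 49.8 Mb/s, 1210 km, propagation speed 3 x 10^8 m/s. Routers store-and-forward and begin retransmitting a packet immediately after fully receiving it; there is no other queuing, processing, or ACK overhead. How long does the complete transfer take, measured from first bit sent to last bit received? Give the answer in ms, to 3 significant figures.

65.9 ms

Per-hop transmission t_tx = L/R = 21000/49800000 = 0.421687 ms.
Per-hop propagation t_prop = 1210000/300000000 = 4.03333 ms.
Pipeline fill: first packet needs 4·t_tx to clear all hops; remaining 114 packets each add one t_tx.
Total = (4+115-1)·t_tx + 4·t_prop = 118·0.421687 + 4·4.03333 = 65.9 ms.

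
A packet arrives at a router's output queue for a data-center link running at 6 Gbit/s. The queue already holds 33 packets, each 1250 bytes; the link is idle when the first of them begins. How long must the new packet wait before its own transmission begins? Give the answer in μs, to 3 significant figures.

Each queued packet: L/R = 10000/6000000000 = 1.66667 μs.
33 queued → 55 μs.
Queuing delay = 55.0 μs.

55.0 μs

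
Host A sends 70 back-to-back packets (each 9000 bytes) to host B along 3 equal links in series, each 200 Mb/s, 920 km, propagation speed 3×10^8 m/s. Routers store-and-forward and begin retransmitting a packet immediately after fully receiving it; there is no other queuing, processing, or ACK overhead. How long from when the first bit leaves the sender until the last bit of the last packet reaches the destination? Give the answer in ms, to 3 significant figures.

35.1 ms

Per-hop transmission t_tx = L/R = 72000/200000000 = 0.36 ms.
Per-hop propagation t_prop = 920000/300000000 = 3.06667 ms.
Pipeline fill: first packet needs 3·t_tx to clear all hops; remaining 69 packets each add one t_tx.
Total = (3+70-1)·t_tx + 3·t_prop = 72·0.36 + 3·3.06667 = 35.1 ms.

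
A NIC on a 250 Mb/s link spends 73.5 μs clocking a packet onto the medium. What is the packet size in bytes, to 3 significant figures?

2300 bytes

L = R × t_tx = 250000000 b/s × 7.35e-05 s = 18375 bits.
In bytes: 18375 / 8 = 2300 bytes.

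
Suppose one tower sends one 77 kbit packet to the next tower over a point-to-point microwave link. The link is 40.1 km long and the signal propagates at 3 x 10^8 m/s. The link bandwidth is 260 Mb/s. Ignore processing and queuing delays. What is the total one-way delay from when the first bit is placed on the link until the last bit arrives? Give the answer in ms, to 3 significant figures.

L = 77000 bits.
Transmission delay = L/R = 77000 / 260000000 = 0.296154 ms.
Propagation delay = d/s = 40100 m / 300000000 m/s = 0.133667 ms.
Total = 0.430 ms.

0.430 ms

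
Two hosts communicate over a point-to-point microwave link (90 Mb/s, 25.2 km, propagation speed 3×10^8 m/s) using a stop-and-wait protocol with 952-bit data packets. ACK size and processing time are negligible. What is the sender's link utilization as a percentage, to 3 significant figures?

5.92 %

t_tx = L/R = 952/90000000 = 1.05778e-05 s.
t_prop = 25200/300000000 = 8.4e-05 s; RTT = 0.000168 s.
Cycle = t_tx + RTT = 0.000178578 s.
Utilization = t_tx / cycle = 1.05778e-05/0.000178578 = 5.92 %.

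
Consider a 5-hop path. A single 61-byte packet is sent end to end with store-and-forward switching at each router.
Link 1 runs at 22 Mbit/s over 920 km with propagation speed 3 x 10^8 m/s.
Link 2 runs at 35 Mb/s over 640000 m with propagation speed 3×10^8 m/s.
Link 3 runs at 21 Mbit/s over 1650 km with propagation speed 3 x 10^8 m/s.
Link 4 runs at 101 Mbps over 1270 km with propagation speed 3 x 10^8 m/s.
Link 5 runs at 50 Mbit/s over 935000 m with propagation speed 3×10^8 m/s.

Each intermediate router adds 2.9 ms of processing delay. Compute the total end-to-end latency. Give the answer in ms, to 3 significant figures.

L = 61 × 8 = 488 bits.
Transmission delays (L/R per hop): 0.0221818, 0.0139429, 0.0232381, 0.00483168, 0.00976 ms; sum = 0.0739545 ms.
Propagation delays (d/s per hop): 3.06667, 2.13333, 5.5, 4.23333, 3.11667 ms; sum = 18.05 ms.
Processing at 4 router(s): 4 × 2.9 ms = 11.6 ms.
End-to-end = 29.7 ms.

29.7 ms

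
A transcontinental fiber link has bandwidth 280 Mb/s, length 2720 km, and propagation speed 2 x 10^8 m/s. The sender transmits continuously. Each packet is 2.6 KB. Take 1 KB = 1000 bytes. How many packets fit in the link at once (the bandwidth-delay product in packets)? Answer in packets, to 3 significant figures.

183 packets

Propagation delay = 2720000 / 200000000 = 0.0136 s.
BDP = R × t_prop = 280000000 × 0.0136 = 3808000 bits.
In packets of 20800 bits: 183 packets.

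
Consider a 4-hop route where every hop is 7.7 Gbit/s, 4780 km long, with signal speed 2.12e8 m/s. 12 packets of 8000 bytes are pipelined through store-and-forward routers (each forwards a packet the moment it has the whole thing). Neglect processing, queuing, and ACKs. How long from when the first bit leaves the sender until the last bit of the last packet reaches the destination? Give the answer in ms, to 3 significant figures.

Per-hop transmission t_tx = L/R = 64000/7700000000 = 0.00831169 ms.
Per-hop propagation t_prop = 4780000/212000000 = 22.5472 ms.
Pipeline fill: first packet needs 4·t_tx to clear all hops; remaining 11 packets each add one t_tx.
Total = (4+12-1)·t_tx + 4·t_prop = 15·0.00831169 + 4·22.5472 = 90.3 ms.

90.3 ms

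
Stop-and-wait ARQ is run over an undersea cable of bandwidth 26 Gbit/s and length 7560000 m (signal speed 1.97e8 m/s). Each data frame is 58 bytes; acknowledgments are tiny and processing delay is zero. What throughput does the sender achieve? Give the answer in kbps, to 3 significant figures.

t_tx = L/R = 464/26000000000 = 1.78462e-08 s.
t_prop = 7560000/197000000 = 0.0383756 s; RTT = 0.0767513 s.
Cycle = t_tx + RTT = 0.0767513 s.
Throughput = L / cycle = 464 / 0.0767513 = 6.05 kbps.

6.05 kbps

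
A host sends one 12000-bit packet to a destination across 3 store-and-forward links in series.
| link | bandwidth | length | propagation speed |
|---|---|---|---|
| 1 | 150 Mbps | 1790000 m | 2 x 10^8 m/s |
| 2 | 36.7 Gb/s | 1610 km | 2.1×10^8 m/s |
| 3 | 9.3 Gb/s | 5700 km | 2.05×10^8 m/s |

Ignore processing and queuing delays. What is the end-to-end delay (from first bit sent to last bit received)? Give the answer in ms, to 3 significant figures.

44.5 ms

Transmission delays (L/R per hop): 0.08, 0.000326975, 0.00129032 ms; sum = 0.0816173 ms.
Propagation delays (d/s per hop): 8.95, 7.66667, 27.8049 ms; sum = 44.4215 ms.
End-to-end = 44.5 ms.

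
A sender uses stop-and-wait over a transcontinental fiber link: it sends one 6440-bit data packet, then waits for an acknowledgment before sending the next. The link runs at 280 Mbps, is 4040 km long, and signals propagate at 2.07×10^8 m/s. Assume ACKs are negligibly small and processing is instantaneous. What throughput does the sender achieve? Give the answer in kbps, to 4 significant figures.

164.9 kbps

t_tx = L/R = 6440/280000000 = 2.3e-05 s.
t_prop = 4040000/2.07e+08 = 0.0195169 s; RTT = 0.0390338 s.
Cycle = t_tx + RTT = 0.0390568 s.
Throughput = L / cycle = 6440 / 0.0390568 = 164.9 kbps.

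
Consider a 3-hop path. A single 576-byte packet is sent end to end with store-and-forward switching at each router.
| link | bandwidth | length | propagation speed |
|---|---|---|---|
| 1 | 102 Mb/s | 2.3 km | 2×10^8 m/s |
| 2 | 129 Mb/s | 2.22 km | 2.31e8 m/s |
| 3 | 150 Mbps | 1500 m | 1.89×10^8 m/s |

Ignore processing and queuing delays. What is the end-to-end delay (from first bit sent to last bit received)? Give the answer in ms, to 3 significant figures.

0.141 ms

L = 576 × 8 = 4608 bits.
Transmission delays (L/R per hop): 0.0451765, 0.0357209, 0.03072 ms; sum = 0.111617 ms.
Propagation delays (d/s per hop): 0.0115, 0.00961039, 0.00793651 ms; sum = 0.0290469 ms.
End-to-end = 0.141 ms.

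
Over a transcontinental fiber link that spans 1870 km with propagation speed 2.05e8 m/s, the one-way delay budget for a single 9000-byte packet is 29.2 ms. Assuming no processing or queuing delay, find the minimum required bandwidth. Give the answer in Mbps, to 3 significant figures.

L = 72000 bits.
Propagation delay = 1870000 / 2.05e+08 = 9.12195 ms.
Transmission budget = 29.2 − 9.12195 = 20.078 ms.
R ≥ L / t_tx = 72000 bits / 0.020078 s = 3.59 Mbps.

3.59 Mbps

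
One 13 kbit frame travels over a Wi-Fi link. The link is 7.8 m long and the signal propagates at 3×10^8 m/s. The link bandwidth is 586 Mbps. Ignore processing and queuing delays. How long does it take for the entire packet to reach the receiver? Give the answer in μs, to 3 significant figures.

22.2 μs

L = 13000 bits.
Transmission delay = L/R = 13000 / 586000000 = 22.1843 μs.
Propagation delay = d/s = 7.8 m / 300000000 m/s = 0.026 μs.
Total = 22.2 μs.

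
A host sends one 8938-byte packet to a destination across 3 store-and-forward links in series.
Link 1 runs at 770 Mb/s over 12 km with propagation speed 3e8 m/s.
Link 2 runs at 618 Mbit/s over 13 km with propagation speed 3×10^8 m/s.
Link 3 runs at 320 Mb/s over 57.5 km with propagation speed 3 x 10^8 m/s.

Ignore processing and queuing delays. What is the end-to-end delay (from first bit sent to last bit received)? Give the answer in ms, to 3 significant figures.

0.707 ms

L = 8938 × 8 = 71504 bits.
Transmission delays (L/R per hop): 0.0928623, 0.115702, 0.22345 ms; sum = 0.432015 ms.
Propagation delays (d/s per hop): 0.04, 0.0433333, 0.191667 ms; sum = 0.275 ms.
End-to-end = 0.707 ms.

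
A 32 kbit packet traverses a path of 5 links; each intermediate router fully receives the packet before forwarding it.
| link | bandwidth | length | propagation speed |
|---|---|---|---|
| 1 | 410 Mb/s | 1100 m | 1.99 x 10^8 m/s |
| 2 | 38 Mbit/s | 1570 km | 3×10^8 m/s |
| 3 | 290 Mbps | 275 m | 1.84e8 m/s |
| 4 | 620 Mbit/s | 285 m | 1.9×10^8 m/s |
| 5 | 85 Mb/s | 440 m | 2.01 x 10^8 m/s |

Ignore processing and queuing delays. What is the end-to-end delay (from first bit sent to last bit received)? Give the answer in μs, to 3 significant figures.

L = 32000 bits.
Transmission delays (L/R per hop): 78.0488, 842.105, 110.345, 51.6129, 376.471 μs; sum = 1458.58 μs.
Propagation delays (d/s per hop): 5.52764, 5233.33, 1.49457, 1.5, 2.18905 μs; sum = 5244.04 μs.
End-to-end = 6700 μs.

6700 μs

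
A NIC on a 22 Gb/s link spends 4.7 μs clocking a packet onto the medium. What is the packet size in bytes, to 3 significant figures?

12900 bytes

L = R × t_tx = 22000000000 b/s × 4.7e-06 s = 103400 bits.
In bytes: 103400 / 8 = 12900 bytes.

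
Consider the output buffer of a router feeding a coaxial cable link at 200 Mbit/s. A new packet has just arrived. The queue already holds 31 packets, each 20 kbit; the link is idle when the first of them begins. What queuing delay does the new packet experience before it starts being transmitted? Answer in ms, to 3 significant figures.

3.10 ms

Each queued packet: L/R = 20000/200000000 = 0.1 ms.
31 queued → 3.1 ms.
Queuing delay = 3.10 ms.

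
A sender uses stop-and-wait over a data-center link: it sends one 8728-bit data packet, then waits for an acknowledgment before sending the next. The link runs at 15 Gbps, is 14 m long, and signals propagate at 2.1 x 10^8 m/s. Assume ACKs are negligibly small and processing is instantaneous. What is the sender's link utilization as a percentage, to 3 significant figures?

81.4 %

t_tx = L/R = 8728/15000000000 = 5.81867e-07 s.
t_prop = 14/210000000 = 6.66667e-08 s; RTT = 1.33333e-07 s.
Cycle = t_tx + RTT = 7.152e-07 s.
Utilization = t_tx / cycle = 5.81867e-07/7.152e-07 = 81.4 %.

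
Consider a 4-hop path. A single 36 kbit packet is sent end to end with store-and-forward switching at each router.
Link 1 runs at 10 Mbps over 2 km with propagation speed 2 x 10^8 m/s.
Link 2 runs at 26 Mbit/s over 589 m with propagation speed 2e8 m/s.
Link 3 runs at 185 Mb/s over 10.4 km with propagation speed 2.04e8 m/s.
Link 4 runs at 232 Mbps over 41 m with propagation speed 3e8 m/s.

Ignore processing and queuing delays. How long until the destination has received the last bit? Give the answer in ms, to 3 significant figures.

L = 36000 bits.
Transmission delays (L/R per hop): 3.6, 1.38462, 0.194595, 0.155172 ms; sum = 5.33438 ms.
Propagation delays (d/s per hop): 0.01, 0.002945, 0.0509804, 0.000136667 ms; sum = 0.0640621 ms.
End-to-end = 5.40 ms.

5.40 ms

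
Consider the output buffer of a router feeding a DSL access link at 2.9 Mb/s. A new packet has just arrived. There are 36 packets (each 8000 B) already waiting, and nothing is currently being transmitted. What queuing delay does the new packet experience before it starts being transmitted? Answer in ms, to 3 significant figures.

794 ms

Each queued packet: L/R = 64000/2900000 = 22.069 ms.
36 queued → 794.483 ms.
Queuing delay = 794 ms.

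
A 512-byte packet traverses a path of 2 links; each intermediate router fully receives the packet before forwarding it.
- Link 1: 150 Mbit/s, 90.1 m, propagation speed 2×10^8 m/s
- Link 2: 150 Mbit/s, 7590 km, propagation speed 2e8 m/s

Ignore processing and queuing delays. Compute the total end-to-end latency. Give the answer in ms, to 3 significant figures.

38.0 ms

L = 512 × 8 = 4096 bits.
Transmission delay per hop = L/R = 4096/150000000 = 0.0273067 ms; 2 hops → 0.0546133 ms.
Propagation delays (d/s per hop): 0.0004505, 37.95 ms; sum = 37.9505 ms.
End-to-end = 38.0 ms.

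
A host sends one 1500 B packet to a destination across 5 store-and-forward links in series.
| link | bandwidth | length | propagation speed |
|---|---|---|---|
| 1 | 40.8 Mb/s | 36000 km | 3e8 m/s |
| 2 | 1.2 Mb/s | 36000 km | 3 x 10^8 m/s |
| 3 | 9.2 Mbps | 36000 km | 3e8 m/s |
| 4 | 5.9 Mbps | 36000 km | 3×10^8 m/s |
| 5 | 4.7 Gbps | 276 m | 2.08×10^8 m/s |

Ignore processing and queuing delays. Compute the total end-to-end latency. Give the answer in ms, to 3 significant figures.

494 ms

L = 1500 × 8 = 12000 bits.
Transmission delays (L/R per hop): 0.294118, 10, 1.30435, 2.0339, 0.00255319 ms; sum = 13.6349 ms.
Propagation delays (d/s per hop): 120, 120, 120, 120, 0.00132692 ms; sum = 480.001 ms.
End-to-end = 494 ms.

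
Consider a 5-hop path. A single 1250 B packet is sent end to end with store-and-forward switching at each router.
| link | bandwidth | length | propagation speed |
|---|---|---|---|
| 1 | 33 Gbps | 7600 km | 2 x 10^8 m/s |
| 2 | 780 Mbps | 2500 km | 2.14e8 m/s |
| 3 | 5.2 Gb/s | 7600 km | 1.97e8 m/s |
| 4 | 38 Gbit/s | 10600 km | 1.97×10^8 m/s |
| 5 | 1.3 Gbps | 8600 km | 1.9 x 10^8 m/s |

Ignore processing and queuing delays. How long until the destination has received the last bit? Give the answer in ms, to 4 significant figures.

187.4 ms

L = 1250 × 8 = 10000 bits.
Transmission delays (L/R per hop): 0.00030303, 0.0128205, 0.00192308, 0.000263158, 0.00769231 ms; sum = 0.0230021 ms.
Propagation delays (d/s per hop): 38, 11.6822, 38.5787, 53.8071, 45.2632 ms; sum = 187.331 ms.
End-to-end = 187.4 ms.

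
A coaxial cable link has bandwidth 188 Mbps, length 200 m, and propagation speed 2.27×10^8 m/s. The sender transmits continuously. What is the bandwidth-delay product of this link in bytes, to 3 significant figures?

Propagation delay = 200 / 227000000 = 8.81057e-07 s.
BDP = R × t_prop = 188000000 × 8.81057e-07 = 165.639 bits.
In bytes: 165.639/8 = 20.7 bytes.

20.7 bytes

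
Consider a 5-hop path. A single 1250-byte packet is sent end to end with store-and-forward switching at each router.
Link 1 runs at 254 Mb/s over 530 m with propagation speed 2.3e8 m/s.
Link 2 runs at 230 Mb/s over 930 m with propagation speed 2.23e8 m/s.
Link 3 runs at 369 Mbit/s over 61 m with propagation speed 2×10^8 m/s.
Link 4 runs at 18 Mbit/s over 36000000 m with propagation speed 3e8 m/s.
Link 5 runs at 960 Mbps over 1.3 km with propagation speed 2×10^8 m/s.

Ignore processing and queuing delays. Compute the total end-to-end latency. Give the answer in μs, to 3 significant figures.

L = 1250 × 8 = 10000 bits.
Transmission delays (L/R per hop): 39.3701, 43.4783, 27.1003, 555.556, 10.4167 μs; sum = 675.921 μs.
Propagation delays (d/s per hop): 2.30435, 4.1704, 0.305, 120000, 6.5 μs; sum = 120013 μs.
End-to-end = 121000 μs.

121000 μs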